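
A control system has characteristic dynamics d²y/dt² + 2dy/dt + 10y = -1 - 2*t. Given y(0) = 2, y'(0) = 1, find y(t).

Characteristic equation r² + 2r + 10 = 0 has discriminant (2)² - 4·(10) = -36 < 0, so r = -1 ± 3i.
Hence y_h = C1*cos(3*t)*exp(-t) + C2*exp(-t)*sin(3*t).
For the particular solution try y_p = A0 + A1*t. Substituting and matching coefficients of each power of t gives A0 = -3/50, A1 = -1/5, so y_p = -3/50 - t/5.
General solution: y = -3/50 - t/5 + C1*cos(3*t)*exp(-t) + C2*exp(-t)*sin(3*t).
Apply the initial conditions: y(0) = -3/50 + C1 = 2 and y'(0) = -1/5 - C1 + 3*C2 = 1. Solving gives C1 = 103/50, C2 = 163/150.

y = -3/50 - t/5 + 103*cos(3*t)*exp(-t)/50 + 163*exp(-t)*sin(3*t)/150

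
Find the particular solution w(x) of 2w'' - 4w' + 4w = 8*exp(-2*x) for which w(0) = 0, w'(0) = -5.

Divide through by 2: w'' - 2w' + 2w = 4*exp(-2*x).
Characteristic equation r² - 2r + 2 = 0 has discriminant (-2)² - 4·(2) = -4 < 0, so r = 1 ± i.
Hence w_h = C1*cos(x)*exp(x) + C2*exp(x)*sin(x).
Try w_p = A*exp(-2*x). Substituting into the equation and dividing by exp(-2*x) gives A = 2/5, so w_p = 2*exp(-2*x)/5.
General solution: w = 2*exp(-2*x)/5 + C1*cos(x)*exp(x) + C2*exp(x)*sin(x).
Apply the initial conditions: w(0) = 2/5 + C1 = 0 and w'(0) = -4/5 + C1 + C2 = -5. Solving gives C1 = -2/5, C2 = -19/5.

w = 2*exp(-2*x)/5 - 19*exp(x)*sin(x)/5 - 2*cos(x)*exp(x)/5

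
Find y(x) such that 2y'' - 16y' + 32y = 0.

y = C1*exp(4*x) + C2*x*exp(4*x)

Divide through by 2: y'' - 8y' + 16y = 0.
Characteristic equation r² - 8r + 16 = 0 has discriminant (-8)² - 4·(16) = 0, so r = 4 is a repeated root.
Hence y_h = (C1 + C2*x)*exp(4*x).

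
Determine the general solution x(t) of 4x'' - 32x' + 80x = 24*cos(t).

Divide through by 4: x'' - 8x' + 20x = 6*cos(t).
Characteristic equation r² - 8r + 20 = 0 has discriminant (-8)² - 4·(20) = -16 < 0, so r = 4 ± 2i.
Hence x_h = C1*cos(2*t)*exp(4*t) + C2*exp(4*t)*sin(2*t).
Try x_p = A*cos(t) + B*sin(t). Substituting and equating the coefficients of cos(t) and sin(t) gives A = 114/425, B = -48/425, so x_p = -48*sin(t)/425 + 114*cos(t)/425.

x = -48*sin(t)/425 + 114*cos(t)/425 + C1*cos(2*t)*exp(4*t) + C2*exp(4*t)*sin(2*t)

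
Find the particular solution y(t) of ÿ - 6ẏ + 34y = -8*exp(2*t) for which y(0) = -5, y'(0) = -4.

y = -4*exp(2*t)/13 - 61*cos(5*t)*exp(3*t)/13 + 139*exp(3*t)*sin(5*t)/65

Characteristic equation r² - 6r + 34 = 0 has discriminant (-6)² - 4·(34) = -100 < 0, so r = 3 ± 5i.
Hence y_h = C1*cos(5*t)*exp(3*t) + C2*exp(3*t)*sin(5*t).
Try y_p = A*exp(2*t). Substituting into the equation and dividing by exp(2*t) gives A = -4/13, so y_p = -4*exp(2*t)/13.
General solution: y = -4*exp(2*t)/13 + C1*cos(5*t)*exp(3*t) + C2*exp(3*t)*sin(5*t).
Apply the initial conditions: y(0) = -4/13 + C1 = -5 and y'(0) = -8/13 + 3*C1 + 5*C2 = -4. Solving gives C1 = -61/13, C2 = 139/65.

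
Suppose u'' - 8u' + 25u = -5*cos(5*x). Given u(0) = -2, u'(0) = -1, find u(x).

Characteristic equation r² - 8r + 25 = 0 has discriminant (-8)² - 4·(25) = -36 < 0, so r = 4 ± 3i.
Hence u_h = C1*cos(3*x)*exp(4*x) + C2*exp(4*x)*sin(3*x).
Try u_p = A*cos(5*x) + B*sin(5*x). Substituting and equating the coefficients of cos(5x) and sin(5x) gives A = 0, B = 1/8, so u_p = sin(5*x)/8.
General solution: u = sin(5*x)/8 + C1*cos(3*x)*exp(4*x) + C2*exp(4*x)*sin(3*x).
Apply the initial conditions: u(0) = C1 = -2 and u'(0) = 5/8 + 3*C2 + 4*C1 = -1. Solving gives C1 = -2, C2 = 17/8.

u = sin(5*x)/8 - 2*cos(3*x)*exp(4*x) + 17*exp(4*x)*sin(3*x)/8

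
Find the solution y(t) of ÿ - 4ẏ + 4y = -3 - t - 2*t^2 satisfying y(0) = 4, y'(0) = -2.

Characteristic equation r² - 4r + 4 = 0 has discriminant (-4)² - 4·(4) = 0, so r = 2 is a repeated root.
Hence y_h = (C1 + C2*t)*exp(2*t).
For the particular solution try y_p = A0 + A1*t + A2*t^2. Substituting and matching coefficients of each power of t gives A0 = -7/4, A1 = -5/4, A2 = -1/2, so y_p = -7/4 - 5*t/4 - t^2/2.
General solution: y = -7/4 - 5*t/4 - t^2/2 + C1*exp(2*t) + C2*t*exp(2*t).
Apply the initial conditions: y(0) = -7/4 + C1 = 4 and y'(0) = -5/4 + C2 + 2*C1 = -2. Solving gives C1 = 23/4, C2 = -49/4.

y = -7/4 - 5*t/4 - t**2/2 + 23*exp(2*t)/4 - 49*t*exp(2*t)/4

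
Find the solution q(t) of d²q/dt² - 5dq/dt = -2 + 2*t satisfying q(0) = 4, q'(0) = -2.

Characteristic equation r² - 5r = 0 factors as (r - 5)r = 0, so r = 5, 0.
Hence q_h = C1*exp(5*t) + C2.
Since 0 is a characteristic root (multiplicity 1), multiply the polynomial trial by t: try q_p = t*(A0 + A1*t). Substituting and matching coefficients of each power of t gives A0 = 8/25, A1 = -1/5, so q_p = -t^2/5 + 8*t/25.
General solution: q = C2 - t^2/5 + 8*t/25 + C1*exp(5*t).
Apply the initial conditions: q(0) = C1 + C2 = 4 and q'(0) = 8/25 + 5*C1 = -2. Solving gives C1 = -58/125, C2 = 558/125.

q = 558/125 - 58*exp(5*t)/125 - t**2/5 + 8*t/25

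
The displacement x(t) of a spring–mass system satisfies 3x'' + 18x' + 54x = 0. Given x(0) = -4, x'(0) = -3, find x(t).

x = -5*exp(-3*t)*sin(3*t) - 4*cos(3*t)*exp(-3*t)

Divide through by 3: x'' + 6x' + 18x = 0.
Characteristic equation r² + 6r + 18 = 0 has discriminant (6)² - 4·(18) = -36 < 0, so r = -3 ± 3i.
Hence x_h = C1*cos(3*t)*exp(-3*t) + C2*exp(-3*t)*sin(3*t).
Apply the initial conditions: x(0) = C1 = -4 and x'(0) = -3*C1 + 3*C2 = -3. Solving gives C1 = -4, C2 = -5.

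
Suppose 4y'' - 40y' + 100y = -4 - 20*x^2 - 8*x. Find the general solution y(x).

y = -3/25 - 6*x/25 - x**2/5 + C1*exp(5*x) + C2*x*exp(5*x)

Divide through by 4: y'' - 10y' + 25y = -1 - 5*x^2 - 2*x.
Characteristic equation r² - 10r + 25 = 0 has discriminant (-10)² - 4·(25) = 0, so r = 5 is a repeated root.
Hence y_h = (C1 + C2*x)*exp(5*x).
For the particular solution try y_p = A0 + A1*x + A2*x^2. Substituting and matching coefficients of each power of x gives A0 = -3/25, A1 = -6/25, A2 = -1/5, so y_p = -3/25 - 6*x/25 - x^2/5.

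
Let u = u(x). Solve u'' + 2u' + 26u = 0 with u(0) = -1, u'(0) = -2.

Characteristic equation r² + 2r + 26 = 0 has discriminant (2)² - 4·(26) = -100 < 0, so r = -1 ± 5i.
Hence u_h = C1*cos(5*x)*exp(-x) + C2*exp(-x)*sin(5*x).
Apply the initial conditions: u(0) = C1 = -1 and u'(0) = -C1 + 5*C2 = -2. Solving gives C1 = -1, C2 = -3/5.

u = -cos(5*x)*exp(-x) - 3*exp(-x)*sin(5*x)/5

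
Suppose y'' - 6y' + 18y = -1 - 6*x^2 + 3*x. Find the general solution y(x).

Characteristic equation r² - 6r + 18 = 0 has discriminant (-6)² - 4·(18) = -36 < 0, so r = 3 ± 3i.
Hence y_h = C1*cos(3*x)*exp(3*x) + C2*exp(3*x)*sin(3*x).
For the particular solution try y_p = A0 + A1*x + A2*x^2. Substituting and matching coefficients of each power of x gives A0 = -1/27, A1 = -1/18, A2 = -1/3, so y_p = -1/27 - x^2/3 - x/18.

y = -1/27 - x**2/3 - x/18 + C1*cos(3*x)*exp(3*x) + C2*exp(3*x)*sin(3*x)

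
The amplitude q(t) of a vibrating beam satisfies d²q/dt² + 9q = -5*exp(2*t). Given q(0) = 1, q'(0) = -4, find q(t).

q = -14*sin(3*t)/13 - 5*exp(2*t)/13 + 18*cos(3*t)/13

Characteristic equation r² + 9 = 0 has discriminant (0)² - 4·(9) = -36 < 0, so r = ± 3i.
Hence q_h = C1*cos(3*t) + C2*sin(3*t).
Try q_p = A*exp(2*t). Substituting into the equation and dividing by exp(2*t) gives A = -5/13, so q_p = -5*exp(2*t)/13.
General solution: q = -5*exp(2*t)/13 + C1*cos(3*t) + C2*sin(3*t).
Apply the initial conditions: q(0) = -5/13 + C1 = 1 and q'(0) = -10/13 + 3*C2 = -4. Solving gives C1 = 18/13, C2 = -14/13.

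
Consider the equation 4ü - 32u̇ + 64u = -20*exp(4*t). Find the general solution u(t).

Divide through by 4: u'' - 8u' + 16u = -5*exp(4*t).
Characteristic equation r² - 8r + 16 = 0 has discriminant (-8)² - 4·(16) = 0, so r = 4 is a repeated root.
Hence u_h = (C1 + C2*t)*exp(4*t).
Since exp(4*t) solves the homogeneous equation (r = 4 is a root of multiplicity 2), multiply the trial by t^2. Try u_p = A*t^2*exp(4*t). Substituting into the equation and dividing by exp(4*t) gives A = -5/2, so u_p = -5*t^2*exp(4*t)/2.

u = C1*exp(4*t) - 5*t**2*exp(4*t)/2 + C2*t*exp(4*t)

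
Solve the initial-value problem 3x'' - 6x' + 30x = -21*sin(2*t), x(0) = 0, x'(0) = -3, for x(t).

x = -21*sin(2*t)/26 - 7*cos(2*t)/13 - 25*exp(t)*sin(3*t)/39 + 7*cos(3*t)*exp(t)/13

Divide through by 3: x'' - 2x' + 10x = -7*sin(2*t).
Characteristic equation r² - 2r + 10 = 0 has discriminant (-2)² - 4·(10) = -36 < 0, so r = 1 ± 3i.
Hence x_h = C1*cos(3*t)*exp(t) + C2*exp(t)*sin(3*t).
Try x_p = A*cos(2*t) + B*sin(2*t). Substituting and equating the coefficients of cos(2t) and sin(2t) gives A = -7/13, B = -21/26, so x_p = -21*sin(2*t)/26 - 7*cos(2*t)/13.
General solution: x = -21*sin(2*t)/26 - 7*cos(2*t)/13 + C1*cos(3*t)*exp(t) + C2*exp(t)*sin(3*t).
Apply the initial conditions: x(0) = -7/13 + C1 = 0 and x'(0) = -21/13 + C1 + 3*C2 = -3. Solving gives C1 = 7/13, C2 = -25/39.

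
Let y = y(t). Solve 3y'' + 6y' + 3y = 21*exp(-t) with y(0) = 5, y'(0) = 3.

y = 5*exp(-t) + 8*t*exp(-t) + 7*t**2*exp(-t)/2

Divide through by 3: y'' + 2y' + y = 7*exp(-t).
Characteristic equation r² + 2r + 1 = 0 has discriminant (2)² - 4·(1) = 0, so r = -1 is a repeated root.
Hence y_h = (C1 + C2*t)*exp(-t).
Since exp(-t) solves the homogeneous equation (r = -1 is a root of multiplicity 2), multiply the trial by t^2. Try y_p = A*t^2*exp(-t). Substituting into the equation and dividing by exp(-t) gives A = 7/2, so y_p = 7*t^2*exp(-t)/2.
General solution: y = C1*exp(-t) + 7*t^2*exp(-t)/2 + C2*t*exp(-t).
Apply the initial conditions: y(0) = C1 = 5 and y'(0) = C2 - C1 = 3. Solving gives C1 = 5, C2 = 8.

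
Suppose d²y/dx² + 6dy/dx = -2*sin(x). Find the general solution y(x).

Characteristic equation r² + 6r = 0 factors as (r + 6)r = 0, so r = -6, 0.
Hence y_h = C1*exp(-6*x) + C2.
Try y_p = A*cos(x) + B*sin(x). Substituting and equating the coefficients of cos(x) and sin(x) gives A = 12/37, B = 2/37, so y_p = 2*sin(x)/37 + 12*cos(x)/37.

y = C2 + 2*sin(x)/37 + 12*cos(x)/37 + C1*exp(-6*x)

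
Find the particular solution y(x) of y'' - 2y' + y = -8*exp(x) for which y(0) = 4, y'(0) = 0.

Characteristic equation r² - 2r + 1 = 0 has discriminant (-2)² - 4·(1) = 0, so r = 1 is a repeated root.
Hence y_h = (C1 + C2*x)*exp(x).
Since exp(x) solves the homogeneous equation (r = 1 is a root of multiplicity 2), multiply the trial by x^2. Try y_p = A*x^2*exp(x). Substituting into the equation and dividing by exp(x) gives A = -4, so y_p = -4*x^2*exp(x).
General solution: y = C1*exp(x) - 4*x^2*exp(x) + C2*x*exp(x).
Apply the initial conditions: y(0) = C1 = 4 and y'(0) = C1 + C2 = 0. Solving gives C1 = 4, C2 = -4.

y = 4*exp(x) - 4*x*exp(x) - 4*x**2*exp(x)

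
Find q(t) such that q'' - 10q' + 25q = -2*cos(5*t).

q = sin(5*t)/25 + C1*exp(5*t) + C2*t*exp(5*t)

Characteristic equation r² - 10r + 25 = 0 has discriminant (-10)² - 4·(25) = 0, so r = 5 is a repeated root.
Hence q_h = (C1 + C2*t)*exp(5*t).
Try q_p = A*cos(5*t) + B*sin(5*t). Substituting and equating the coefficients of cos(5t) and sin(5t) gives A = 0, B = 1/25, so q_p = sin(5*t)/25.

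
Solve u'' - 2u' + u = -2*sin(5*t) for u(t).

u = -5*cos(5*t)/169 + 12*sin(5*t)/169 + C1*exp(t) + C2*t*exp(t)

Characteristic equation r² - 2r + 1 = 0 has discriminant (-2)² - 4·(1) = 0, so r = 1 is a repeated root.
Hence u_h = (C1 + C2*t)*exp(t).
Try u_p = A*cos(5*t) + B*sin(5*t). Substituting and equating the coefficients of cos(5t) and sin(5t) gives A = -5/169, B = 12/169, so u_p = -5*cos(5*t)/169 + 12*sin(5*t)/169.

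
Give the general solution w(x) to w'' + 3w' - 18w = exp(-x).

w = -exp(-x)/20 + C1*exp(-6*x) + C2*exp(3*x)

Characteristic equation r² + 3r - 18 = 0 factors as (r + 6)(r - 3) = 0, so r = -6, 3.
Hence w_h = C1*exp(-6*x) + C2*exp(3*x).
Try w_p = A*exp(-x). Substituting into the equation and dividing by exp(-x) gives A = -1/20, so w_p = -exp(-x)/20.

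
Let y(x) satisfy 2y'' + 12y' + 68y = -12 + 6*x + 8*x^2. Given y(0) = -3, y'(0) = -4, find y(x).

Divide through by 2: y'' + 6y' + 34y = -6 + 3*x + 4*x^2.
Characteristic equation r² + 6r + 34 = 0 has discriminant (6)² - 4·(34) = -100 < 0, so r = -3 ± 5i.
Hence y_h = C1*cos(5*x)*exp(-3*x) + C2*exp(-3*x)*sin(5*x).
For the particular solution try y_p = A0 + A1*x + A2*x^2. Substituting and matching coefficients of each power of x gives A0 = -1883/9826, A1 = 27/578, A2 = 2/17, so y_p = -1883/9826 + 2*x^2/17 + 27*x/578.
General solution: y = -1883/9826 + 2*x^2/17 + 27*x/578 + C1*cos(5*x)*exp(-3*x) + C2*exp(-3*x)*sin(5*x).
Apply the initial conditions: y(0) = -1883/9826 + C1 = -3 and y'(0) = 27/578 - 3*C1 + 5*C2 = -4. Solving gives C1 = -27595/9826, C2 = -61274/24565.

y = -1883/9826 + 2*x**2/17 + 27*x/578 - 61274*exp(-3*x)*sin(5*x)/24565 - 27595*cos(5*x)*exp(-3*x)/9826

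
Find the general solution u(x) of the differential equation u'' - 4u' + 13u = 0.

u = C1*cos(3*x)*exp(2*x) + C2*exp(2*x)*sin(3*x)

Characteristic equation r² - 4r + 13 = 0 has discriminant (-4)² - 4·(13) = -36 < 0, so r = 2 ± 3i.
Hence u_h = C1*cos(3*x)*exp(2*x) + C2*exp(2*x)*sin(3*x).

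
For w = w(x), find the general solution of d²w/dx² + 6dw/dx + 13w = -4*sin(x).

Characteristic equation r² + 6r + 13 = 0 has discriminant (6)² - 4·(13) = -16 < 0, so r = -3 ± 2i.
Hence w_h = C1*cos(2*x)*exp(-3*x) + C2*exp(-3*x)*sin(2*x).
Try w_p = A*cos(x) + B*sin(x). Substituting and equating the coefficients of cos(x) and sin(x) gives A = 2/15, B = -4/15, so w_p = -4*sin(x)/15 + 2*cos(x)/15.

w = -4*sin(x)/15 + 2*cos(x)/15 + C1*cos(2*x)*exp(-3*x) + C2*exp(-3*x)*sin(2*x)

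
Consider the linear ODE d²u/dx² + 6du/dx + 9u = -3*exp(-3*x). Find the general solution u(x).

Characteristic equation r² + 6r + 9 = 0 has discriminant (6)² - 4·(9) = 0, so r = -3 is a repeated root.
Hence u_h = (C1 + C2*x)*exp(-3*x).
Since exp(-3*x) solves the homogeneous equation (r = -3 is a root of multiplicity 2), multiply the trial by x^2. Try u_p = A*x^2*exp(-3*x). Substituting into the equation and dividing by exp(-3*x) gives A = -3/2, so u_p = -3*x^2*exp(-3*x)/2.

u = C1*exp(-3*x) - 3*x**2*exp(-3*x)/2 + C2*x*exp(-3*x)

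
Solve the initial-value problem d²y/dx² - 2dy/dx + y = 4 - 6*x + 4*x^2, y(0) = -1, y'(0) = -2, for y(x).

Characteristic equation r² - 2r + 1 = 0 has discriminant (-2)² - 4·(1) = 0, so r = 1 is a repeated root.
Hence y_h = (C1 + C2*x)*exp(x).
For the particular solution try y_p = A0 + A1*x + A2*x^2. Substituting and matching coefficients of each power of x gives A0 = 16, A1 = 10, A2 = 4, so y_p = 16 + 4*x^2 + 10*x.
General solution: y = 16 + 4*x^2 + 10*x + C1*exp(x) + C2*x*exp(x).
Apply the initial conditions: y(0) = 16 + C1 = -1 and y'(0) = 10 + C1 + C2 = -2. Solving gives C1 = -17, C2 = 5.

y = 16 - 17*exp(x) + 4*x**2 + 10*x + 5*x*exp(x)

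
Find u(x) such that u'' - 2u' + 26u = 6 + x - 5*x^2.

u = 541/2197 - 5*x**2/26 + 3*x/338 + C1*cos(5*x)*exp(x) + C2*exp(x)*sin(5*x)

Characteristic equation r² - 2r + 26 = 0 has discriminant (-2)² - 4·(26) = -100 < 0, so r = 1 ± 5i.
Hence u_h = C1*cos(5*x)*exp(x) + C2*exp(x)*sin(5*x).
For the particular solution try u_p = A0 + A1*x + A2*x^2. Substituting and matching coefficients of each power of x gives A0 = 541/2197, A1 = 3/338, A2 = -5/26, so u_p = 541/2197 - 5*x^2/26 + 3*x/338.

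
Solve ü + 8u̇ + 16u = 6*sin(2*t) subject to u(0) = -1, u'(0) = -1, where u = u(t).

Characteristic equation r² + 8r + 16 = 0 has discriminant (8)² - 4·(16) = 0, so r = -4 is a repeated root.
Hence u_h = (C1 + C2*t)*exp(-4*t).
Try u_p = A*cos(2*t) + B*sin(2*t). Substituting and equating the coefficients of cos(2t) and sin(2t) gives A = -6/25, B = 9/50, so u_p = -6*cos(2*t)/25 + 9*sin(2*t)/50.
General solution: u = -6*cos(2*t)/25 + 9*sin(2*t)/50 + C1*exp(-4*t) + C2*t*exp(-4*t).
Apply the initial conditions: u(0) = -6/25 + C1 = -1 and u'(0) = 9/25 + C2 - 4*C1 = -1. Solving gives C1 = -19/25, C2 = -22/5.

u = -19*exp(-4*t)/25 - 6*cos(2*t)/25 + 9*sin(2*t)/50 - 22*t*exp(-4*t)/5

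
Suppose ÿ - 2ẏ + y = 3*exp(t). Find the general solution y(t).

y = C1*exp(t) + 3*t**2*exp(t)/2 + C2*t*exp(t)

Characteristic equation r² - 2r + 1 = 0 has discriminant (-2)² - 4·(1) = 0, so r = 1 is a repeated root.
Hence y_h = (C1 + C2*t)*exp(t).
Since exp(t) solves the homogeneous equation (r = 1 is a root of multiplicity 2), multiply the trial by t^2. Try y_p = A*t^2*exp(t). Substituting into the equation and dividing by exp(t) gives A = 3/2, so y_p = 3*t^2*exp(t)/2.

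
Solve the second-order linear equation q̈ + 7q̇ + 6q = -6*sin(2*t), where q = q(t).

Characteristic equation r² + 7r + 6 = 0 factors as (r + 6)(r + 1) = 0, so r = -6, -1.
Hence q_h = C1*exp(-6*t) + C2*exp(-t).
Try q_p = A*cos(2*t) + B*sin(2*t). Substituting and equating the coefficients of cos(2t) and sin(2t) gives A = 21/50, B = -3/50, so q_p = -3*sin(2*t)/50 + 21*cos(2*t)/50.

q = -3*sin(2*t)/50 + 21*cos(2*t)/50 + C1*exp(-6*t) + C2*exp(-t)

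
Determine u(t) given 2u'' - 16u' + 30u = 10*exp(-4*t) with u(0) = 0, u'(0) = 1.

u = -6*exp(3*t)/7 + 5*exp(-4*t)/63 + 7*exp(5*t)/9

Divide through by 2: u'' - 8u' + 15u = 5*exp(-4*t).
Characteristic equation r² - 8r + 15 = 0 factors as (r - 3)(r - 5) = 0, so r = 3, 5.
Hence u_h = C1*exp(3*t) + C2*exp(5*t).
Try u_p = A*exp(-4*t). Substituting into the equation and dividing by exp(-4*t) gives A = 5/63, so u_p = 5*exp(-4*t)/63.
General solution: u = 5*exp(-4*t)/63 + C1*exp(3*t) + C2*exp(5*t).
Apply the initial conditions: u(0) = 5/63 + C1 + C2 = 0 and u'(0) = -20/63 + 3*C1 + 5*C2 = 1. Solving gives C1 = -6/7, C2 = 7/9.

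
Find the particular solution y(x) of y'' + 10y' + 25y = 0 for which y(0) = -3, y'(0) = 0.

y = -3*exp(-5*x) - 15*x*exp(-5*x)

Characteristic equation r² + 10r + 25 = 0 has discriminant (10)² - 4·(25) = 0, so r = -5 is a repeated root.
Hence y_h = (C1 + C2*x)*exp(-5*x).
Apply the initial conditions: y(0) = C1 = -3 and y'(0) = C2 - 5*C1 = 0. Solving gives C1 = -3, C2 = -15.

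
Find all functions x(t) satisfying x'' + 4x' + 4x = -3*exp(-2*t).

Characteristic equation r² + 4r + 4 = 0 has discriminant (4)² - 4·(4) = 0, so r = -2 is a repeated root.
Hence x_h = (C1 + C2*t)*exp(-2*t).
Since exp(-2*t) solves the homogeneous equation (r = -2 is a root of multiplicity 2), multiply the trial by t^2. Try x_p = A*t^2*exp(-2*t). Substituting into the equation and dividing by exp(-2*t) gives A = -3/2, so x_p = -3*t^2*exp(-2*t)/2.

x = C1*exp(-2*t) - 3*t**2*exp(-2*t)/2 + C2*t*exp(-2*t)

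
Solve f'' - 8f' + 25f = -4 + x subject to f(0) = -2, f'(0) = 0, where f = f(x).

f = -92/625 + x/25 - 1158*cos(3*x)*exp(4*x)/625 + 4607*exp(4*x)*sin(3*x)/1875

Characteristic equation r² - 8r + 25 = 0 has discriminant (-8)² - 4·(25) = -36 < 0, so r = 4 ± 3i.
Hence f_h = C1*cos(3*x)*exp(4*x) + C2*exp(4*x)*sin(3*x).
For the particular solution try f_p = A0 + A1*x. Substituting and matching coefficients of each power of x gives A0 = -92/625, A1 = 1/25, so f_p = -92/625 + x/25.
General solution: f = -92/625 + x/25 + C1*cos(3*x)*exp(4*x) + C2*exp(4*x)*sin(3*x).
Apply the initial conditions: f(0) = -92/625 + C1 = -2 and f'(0) = 1/25 + 3*C2 + 4*C1 = 0. Solving gives C1 = -1158/625, C2 = 4607/1875.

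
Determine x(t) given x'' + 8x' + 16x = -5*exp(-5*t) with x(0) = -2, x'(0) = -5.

x = -5*exp(-5*t) + 3*exp(-4*t) - 18*t*exp(-4*t)

Characteristic equation r² + 8r + 16 = 0 has discriminant (8)² - 4·(16) = 0, so r = -4 is a repeated root.
Hence x_h = (C1 + C2*t)*exp(-4*t).
Try x_p = A*exp(-5*t). Substituting into the equation and dividing by exp(-5*t) gives A = -5, so x_p = -5*exp(-5*t).
General solution: x = -5*exp(-5*t) + C1*exp(-4*t) + C2*t*exp(-4*t).
Apply the initial conditions: x(0) = -5 + C1 = -2 and x'(0) = 25 + C2 - 4*C1 = -5. Solving gives C1 = 3, C2 = -18.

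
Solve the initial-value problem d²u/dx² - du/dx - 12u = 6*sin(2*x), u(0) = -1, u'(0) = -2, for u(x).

u = -38*exp(-3*x)/91 - 24*sin(2*x)/65 - 22*exp(4*x)/35 + 3*cos(2*x)/65

Characteristic equation r² - r - 12 = 0 factors as (r + 3)(r - 4) = 0, so r = -3, 4.
Hence u_h = C1*exp(-3*x) + C2*exp(4*x).
Try u_p = A*cos(2*x) + B*sin(2*x). Substituting and equating the coefficients of cos(2x) and sin(2x) gives A = 3/65, B = -24/65, so u_p = -24*sin(2*x)/65 + 3*cos(2*x)/65.
General solution: u = -24*sin(2*x)/65 + 3*cos(2*x)/65 + C1*exp(-3*x) + C2*exp(4*x).
Apply the initial conditions: u(0) = 3/65 + C1 + C2 = -1 and u'(0) = -48/65 - 3*C1 + 4*C2 = -2. Solving gives C1 = -38/91, C2 = -22/35.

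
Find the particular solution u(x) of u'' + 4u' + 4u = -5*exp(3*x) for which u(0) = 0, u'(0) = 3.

u = -exp(3*x)/5 + exp(-2*x)/5 + 4*x*exp(-2*x)

Characteristic equation r² + 4r + 4 = 0 has discriminant (4)² - 4·(4) = 0, so r = -2 is a repeated root.
Hence u_h = (C1 + C2*x)*exp(-2*x).
Try u_p = A*exp(3*x). Substituting into the equation and dividing by exp(3*x) gives A = -1/5, so u_p = -exp(3*x)/5.
General solution: u = -exp(3*x)/5 + C1*exp(-2*x) + C2*x*exp(-2*x).
Apply the initial conditions: u(0) = -1/5 + C1 = 0 and u'(0) = -3/5 + C2 - 2*C1 = 3. Solving gives C1 = 1/5, C2 = 4.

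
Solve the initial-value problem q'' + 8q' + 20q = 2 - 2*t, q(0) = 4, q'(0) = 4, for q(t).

Characteristic equation r² + 8r + 20 = 0 has discriminant (8)² - 4·(20) = -16 < 0, so r = -4 ± 2i.
Hence q_h = C1*cos(2*t)*exp(-4*t) + C2*exp(-4*t)*sin(2*t).
For the particular solution try q_p = A0 + A1*t. Substituting and matching coefficients of each power of t gives A0 = 7/50, A1 = -1/10, so q_p = 7/50 - t/10.
General solution: q = 7/50 - t/10 + C1*cos(2*t)*exp(-4*t) + C2*exp(-4*t)*sin(2*t).
Apply the initial conditions: q(0) = 7/50 + C1 = 4 and q'(0) = -1/10 - 4*C1 + 2*C2 = 4. Solving gives C1 = 193/50, C2 = 977/100.

q = 7/50 - t/10 + 193*cos(2*t)*exp(-4*t)/50 + 977*exp(-4*t)*sin(2*t)/100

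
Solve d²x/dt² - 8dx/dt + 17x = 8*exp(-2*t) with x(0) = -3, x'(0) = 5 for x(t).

Characteristic equation r² - 8r + 17 = 0 has discriminant (-8)² - 4·(17) = -4 < 0, so r = 4 ± i.
Hence x_h = C1*cos(t)*exp(4*t) + C2*exp(4*t)*sin(t).
Try x_p = A*exp(-2*t). Substituting into the equation and dividing by exp(-2*t) gives A = 8/37, so x_p = 8*exp(-2*t)/37.
General solution: x = 8*exp(-2*t)/37 + C1*cos(t)*exp(4*t) + C2*exp(4*t)*sin(t).
Apply the initial conditions: x(0) = 8/37 + C1 = -3 and x'(0) = -16/37 + C2 + 4*C1 = 5. Solving gives C1 = -119/37, C2 = 677/37.

x = 8*exp(-2*t)/37 - 119*cos(t)*exp(4*t)/37 + 677*exp(4*t)*sin(t)/37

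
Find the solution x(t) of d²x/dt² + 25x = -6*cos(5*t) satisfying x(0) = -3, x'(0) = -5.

x = -sin(5*t) - 3*cos(5*t) - 3*t*sin(5*t)/5

Characteristic equation r² + 25 = 0 has discriminant (0)² - 4·(25) = -100 < 0, so r = ± 5i.
Hence x_h = C1*cos(5*t) + C2*sin(5*t).
Since ±5i are characteristic roots, multiply the trial by t. Try x_p = t*(A*cos(5*t) + B*sin(5*t)). Substituting and equating the coefficients of cos(5t) and sin(5t) gives A = 0, B = -3/5, so x_p = -3*t*sin(5*t)/5.
General solution: x = C1*cos(5*t) + C2*sin(5*t) - 3*t*sin(5*t)/5.
Apply the initial conditions: x(0) = C1 = -3 and x'(0) = 5*C2 = -5. Solving gives C1 = -3, C2 = -1.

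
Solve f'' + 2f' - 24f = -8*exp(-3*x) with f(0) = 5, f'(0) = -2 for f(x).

f = 8*exp(-3*x)/21 + 29*exp(-6*x)/15 + 94*exp(4*x)/35

Characteristic equation r² + 2r - 24 = 0 factors as (r + 6)(r - 4) = 0, so r = -6, 4.
Hence f_h = C1*exp(-6*x) + C2*exp(4*x).
Try f_p = A*exp(-3*x). Substituting into the equation and dividing by exp(-3*x) gives A = 8/21, so f_p = 8*exp(-3*x)/21.
General solution: f = 8*exp(-3*x)/21 + C1*exp(-6*x) + C2*exp(4*x).
Apply the initial conditions: f(0) = 8/21 + C1 + C2 = 5 and f'(0) = -8/7 - 6*C1 + 4*C2 = -2. Solving gives C1 = 29/15, C2 = 94/35.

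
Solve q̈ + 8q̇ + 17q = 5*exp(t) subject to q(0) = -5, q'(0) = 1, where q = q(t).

q = 5*exp(t)/26 - 519*exp(-4*t)*sin(t)/26 - 135*cos(t)*exp(-4*t)/26

Characteristic equation r² + 8r + 17 = 0 has discriminant (8)² - 4·(17) = -4 < 0, so r = -4 ± i.
Hence q_h = C1*cos(t)*exp(-4*t) + C2*exp(-4*t)*sin(t).
Try q_p = A*exp(t). Substituting into the equation and dividing by exp(t) gives A = 5/26, so q_p = 5*exp(t)/26.
General solution: q = 5*exp(t)/26 + C1*cos(t)*exp(-4*t) + C2*exp(-4*t)*sin(t).
Apply the initial conditions: q(0) = 5/26 + C1 = -5 and q'(0) = 5/26 + C2 - 4*C1 = 1. Solving gives C1 = -135/26, C2 = -519/26.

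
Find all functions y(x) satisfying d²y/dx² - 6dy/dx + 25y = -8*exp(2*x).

Characteristic equation r² - 6r + 25 = 0 has discriminant (-6)² - 4·(25) = -64 < 0, so r = 3 ± 4i.
Hence y_h = C1*cos(4*x)*exp(3*x) + C2*exp(3*x)*sin(4*x).
Try y_p = A*exp(2*x). Substituting into the equation and dividing by exp(2*x) gives A = -8/17, so y_p = -8*exp(2*x)/17.

y = -8*exp(2*x)/17 + C1*cos(4*x)*exp(3*x) + C2*exp(3*x)*sin(4*x)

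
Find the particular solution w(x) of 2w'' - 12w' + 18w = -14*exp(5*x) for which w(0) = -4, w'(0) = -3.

w = -9*exp(3*x)/4 - 7*exp(5*x)/4 + 25*x*exp(3*x)/2

Divide through by 2: w'' - 6w' + 9w = -7*exp(5*x).
Characteristic equation r² - 6r + 9 = 0 has discriminant (-6)² - 4·(9) = 0, so r = 3 is a repeated root.
Hence w_h = (C1 + C2*x)*exp(3*x).
Try w_p = A*exp(5*x). Substituting into the equation and dividing by exp(5*x) gives A = -7/4, so w_p = -7*exp(5*x)/4.
General solution: w = -7*exp(5*x)/4 + C1*exp(3*x) + C2*x*exp(3*x).
Apply the initial conditions: w(0) = -7/4 + C1 = -4 and w'(0) = -35/4 + C2 + 3*C1 = -3. Solving gives C1 = -9/4, C2 = 25/2.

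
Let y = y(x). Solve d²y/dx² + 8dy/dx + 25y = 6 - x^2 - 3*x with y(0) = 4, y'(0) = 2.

y = 4272/15625 - 59*x/625 - x**2/25 + 58228*cos(3*x)*exp(-4*x)/15625 + 265637*exp(-4*x)*sin(3*x)/46875

Characteristic equation r² + 8r + 25 = 0 has discriminant (8)² - 4·(25) = -36 < 0, so r = -4 ± 3i.
Hence y_h = C1*cos(3*x)*exp(-4*x) + C2*exp(-4*x)*sin(3*x).
For the particular solution try y_p = A0 + A1*x + A2*x^2. Substituting and matching coefficients of each power of x gives A0 = 4272/15625, A1 = -59/625, A2 = -1/25, so y_p = 4272/15625 - 59*x/625 - x^2/25.
General solution: y = 4272/15625 - 59*x/625 - x^2/25 + C1*cos(3*x)*exp(-4*x) + C2*exp(-4*x)*sin(3*x).
Apply the initial conditions: y(0) = 4272/15625 + C1 = 4 and y'(0) = -59/625 - 4*C1 + 3*C2 = 2. Solving gives C1 = 58228/15625, C2 = 265637/46875.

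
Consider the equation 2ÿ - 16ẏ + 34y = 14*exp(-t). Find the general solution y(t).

y = 7*exp(-t)/26 + C1*cos(t)*exp(4*t) + C2*exp(4*t)*sin(t)

Divide through by 2: y'' - 8y' + 17y = 7*exp(-t).
Characteristic equation r² - 8r + 17 = 0 has discriminant (-8)² - 4·(17) = -4 < 0, so r = 4 ± i.
Hence y_h = C1*cos(t)*exp(4*t) + C2*exp(4*t)*sin(t).
Try y_p = A*exp(-t). Substituting into the equation and dividing by exp(-t) gives A = 7/26, so y_p = 7*exp(-t)/26.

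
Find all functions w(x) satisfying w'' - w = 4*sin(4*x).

w = -4*sin(4*x)/17 + C1*exp(x) + C2*exp(-x)

Characteristic equation r² - 1 = 0 factors as (r - 1)(r + 1) = 0, so r = 1, -1.
Hence w_h = C1*exp(x) + C2*exp(-x).
Try w_p = A*cos(4*x) + B*sin(4*x). Substituting and equating the coefficients of cos(4x) and sin(4x) gives A = 0, B = -4/17, so w_p = -4*sin(4*x)/17.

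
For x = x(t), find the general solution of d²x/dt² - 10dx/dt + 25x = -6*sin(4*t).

x = -240*cos(4*t)/1681 - 54*sin(4*t)/1681 + C1*exp(5*t) + C2*t*exp(5*t)

Characteristic equation r² - 10r + 25 = 0 has discriminant (-10)² - 4·(25) = 0, so r = 5 is a repeated root.
Hence x_h = (C1 + C2*t)*exp(5*t).
Try x_p = A*cos(4*t) + B*sin(4*t). Substituting and equating the coefficients of cos(4t) and sin(4t) gives A = -240/1681, B = -54/1681, so x_p = -240*cos(4*t)/1681 - 54*sin(4*t)/1681.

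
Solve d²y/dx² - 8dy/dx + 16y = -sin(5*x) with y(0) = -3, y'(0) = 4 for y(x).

y = -5003*exp(4*x)/1681 - 40*cos(5*x)/1681 + 9*sin(5*x)/1681 + 651*x*exp(4*x)/41

Characteristic equation r² - 8r + 16 = 0 has discriminant (-8)² - 4·(16) = 0, so r = 4 is a repeated root.
Hence y_h = (C1 + C2*x)*exp(4*x).
Try y_p = A*cos(5*x) + B*sin(5*x). Substituting and equating the coefficients of cos(5x) and sin(5x) gives A = -40/1681, B = 9/1681, so y_p = -40*cos(5*x)/1681 + 9*sin(5*x)/1681.
General solution: y = -40*cos(5*x)/1681 + 9*sin(5*x)/1681 + C1*exp(4*x) + C2*x*exp(4*x).
Apply the initial conditions: y(0) = -40/1681 + C1 = -3 and y'(0) = 45/1681 + C2 + 4*C1 = 4. Solving gives C1 = -5003/1681, C2 = 651/41.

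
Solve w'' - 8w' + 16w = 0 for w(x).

Characteristic equation r² - 8r + 16 = 0 has discriminant (-8)² - 4·(16) = 0, so r = 4 is a repeated root.
Hence w_h = (C1 + C2*x)*exp(4*x).

w = C1*exp(4*x) + C2*x*exp(4*x)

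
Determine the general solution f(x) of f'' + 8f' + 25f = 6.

f = 6/25 + C1*cos(3*x)*exp(-4*x) + C2*exp(-4*x)*sin(3*x)

Characteristic equation r² + 8r + 25 = 0 has discriminant (8)² - 4·(25) = -36 < 0, so r = -4 ± 3i.
Hence f_h = C1*cos(3*x)*exp(-4*x) + C2*exp(-4*x)*sin(3*x).
For the particular solution try f_p = A0. Substituting and matching coefficients of each power of x gives A0 = 6/25, so f_p = 6/25.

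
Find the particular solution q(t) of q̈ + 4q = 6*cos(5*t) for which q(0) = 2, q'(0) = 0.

q = -2*cos(5*t)/7 + 16*cos(2*t)/7

Characteristic equation r² + 4 = 0 has discriminant (0)² - 4·(4) = -16 < 0, so r = ± 2i.
Hence q_h = C1*cos(2*t) + C2*sin(2*t).
Try q_p = A*cos(5*t) + B*sin(5*t). Substituting and equating the coefficients of cos(5t) and sin(5t) gives A = -2/7, B = 0, so q_p = -2*cos(5*t)/7.
General solution: q = -2*cos(5*t)/7 + C1*cos(2*t) + C2*sin(2*t).
Apply the initial conditions: q(0) = -2/7 + C1 = 2 and q'(0) = 2*C2 = 0. Solving gives C1 = 16/7, C2 = 0.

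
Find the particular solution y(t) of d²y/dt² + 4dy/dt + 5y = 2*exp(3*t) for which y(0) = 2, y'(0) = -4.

Characteristic equation r² + 4r + 5 = 0 has discriminant (4)² - 4·(5) = -4 < 0, so r = -2 ± i.
Hence y_h = C1*cos(t)*exp(-2*t) + C2*exp(-2*t)*sin(t).
Try y_p = A*exp(3*t). Substituting into the equation and dividing by exp(3*t) gives A = 1/13, so y_p = exp(3*t)/13.
General solution: y = exp(3*t)/13 + C1*cos(t)*exp(-2*t) + C2*exp(-2*t)*sin(t).
Apply the initial conditions: y(0) = 1/13 + C1 = 2 and y'(0) = 3/13 + C2 - 2*C1 = -4. Solving gives C1 = 25/13, C2 = -5/13.

y = exp(3*t)/13 - 5*exp(-2*t)*sin(t)/13 + 25*cos(t)*exp(-2*t)/13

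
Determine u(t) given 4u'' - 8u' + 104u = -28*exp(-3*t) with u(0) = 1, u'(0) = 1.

Divide through by 4: u'' - 2u' + 26u = -7*exp(-3*t).
Characteristic equation r² - 2r + 26 = 0 has discriminant (-2)² - 4·(26) = -100 < 0, so r = 1 ± 5i.
Hence u_h = C1*cos(5*t)*exp(t) + C2*exp(t)*sin(5*t).
Try u_p = A*exp(-3*t). Substituting into the equation and dividing by exp(-3*t) gives A = -7/41, so u_p = -7*exp(-3*t)/41.
General solution: u = -7*exp(-3*t)/41 + C1*cos(5*t)*exp(t) + C2*exp(t)*sin(5*t).
Apply the initial conditions: u(0) = -7/41 + C1 = 1 and u'(0) = 21/41 + C1 + 5*C2 = 1. Solving gives C1 = 48/41, C2 = -28/205.

u = -7*exp(-3*t)/41 - 28*exp(t)*sin(5*t)/205 + 48*cos(5*t)*exp(t)/41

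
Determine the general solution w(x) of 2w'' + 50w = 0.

w = C1*cos(5*x) + C2*sin(5*x)

Divide through by 2: w'' + 25w = 0.
Characteristic equation r² + 25 = 0 has discriminant (0)² - 4·(25) = -100 < 0, so r = ± 5i.
Hence w_h = C1*cos(5*x) + C2*sin(5*x).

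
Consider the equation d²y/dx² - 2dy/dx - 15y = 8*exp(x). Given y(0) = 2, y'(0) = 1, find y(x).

Characteristic equation r² - 2r - 15 = 0 factors as (r + 3)(r - 5) = 0, so r = -3, 5.
Hence y_h = C1*exp(-3*x) + C2*exp(5*x).
Try y_p = A*exp(x). Substituting into the equation and dividing by exp(x) gives A = -1/2, so y_p = -exp(x)/2.
General solution: y = -exp(x)/2 + C1*exp(-3*x) + C2*exp(5*x).
Apply the initial conditions: y(0) = -1/2 + C1 + C2 = 2 and y'(0) = -1/2 - 3*C1 + 5*C2 = 1. Solving gives C1 = 11/8, C2 = 9/8.

y = -exp(x)/2 + 9*exp(5*x)/8 + 11*exp(-3*x)/8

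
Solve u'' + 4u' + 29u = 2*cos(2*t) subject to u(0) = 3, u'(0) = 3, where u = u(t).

Characteristic equation r² + 4r + 29 = 0 has discriminant (4)² - 4·(29) = -100 < 0, so r = -2 ± 5i.
Hence u_h = C1*cos(5*t)*exp(-2*t) + C2*exp(-2*t)*sin(5*t).
Try u_p = A*cos(2*t) + B*sin(2*t). Substituting and equating the coefficients of cos(2t) and sin(2t) gives A = 50/689, B = 16/689, so u_p = 16*sin(2*t)/689 + 50*cos(2*t)/689.
General solution: u = 16*sin(2*t)/689 + 50*cos(2*t)/689 + C1*cos(5*t)*exp(-2*t) + C2*exp(-2*t)*sin(5*t).
Apply the initial conditions: u(0) = 50/689 + C1 = 3 and u'(0) = 32/689 - 2*C1 + 5*C2 = 3. Solving gives C1 = 2017/689, C2 = 6069/3445.

u = 16*sin(2*t)/689 + 50*cos(2*t)/689 + 2017*cos(5*t)*exp(-2*t)/689 + 6069*exp(-2*t)*sin(5*t)/3445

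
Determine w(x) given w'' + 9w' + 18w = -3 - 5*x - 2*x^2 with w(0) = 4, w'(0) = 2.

w = -23/324 - 1553*exp(-6*x)/324 - x/6 - x**2/9 + 718*exp(-3*x)/81

Characteristic equation r² + 9r + 18 = 0 factors as (r + 6)(r + 3) = 0, so r = -6, -3.
Hence w_h = C1*exp(-6*x) + C2*exp(-3*x).
For the particular solution try w_p = A0 + A1*x + A2*x^2. Substituting and matching coefficients of each power of x gives A0 = -23/324, A1 = -1/6, A2 = -1/9, so w_p = -23/324 - x/6 - x^2/9.
General solution: w = -23/324 - x/6 - x^2/9 + C1*exp(-6*x) + C2*exp(-3*x).
Apply the initial conditions: w(0) = -23/324 + C1 + C2 = 4 and w'(0) = -1/6 - 6*C1 - 3*C2 = 2. Solving gives C1 = -1553/324, C2 = 718/81.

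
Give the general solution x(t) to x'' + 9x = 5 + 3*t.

Characteristic equation r² + 9 = 0 has discriminant (0)² - 4·(9) = -36 < 0, so r = ± 3i.
Hence x_h = C1*cos(3*t) + C2*sin(3*t).
For the particular solution try x_p = A0 + A1*t. Substituting and matching coefficients of each power of t gives A0 = 5/9, A1 = 1/3, so x_p = 5/9 + t/3.

x = 5/9 + t/3 + C1*cos(3*t) + C2*sin(3*t)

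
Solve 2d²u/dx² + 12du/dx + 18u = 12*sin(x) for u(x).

Divide through by 2: u'' + 6u' + 9u = 6*sin(x).
Characteristic equation r² + 6r + 9 = 0 has discriminant (6)² - 4·(9) = 0, so r = -3 is a repeated root.
Hence u_h = (C1 + C2*x)*exp(-3*x).
Try u_p = A*cos(x) + B*sin(x). Substituting and equating the coefficients of cos(x) and sin(x) gives A = -9/25, B = 12/25, so u_p = -9*cos(x)/25 + 12*sin(x)/25.

u = -9*cos(x)/25 + 12*sin(x)/25 + C1*exp(-3*x) + C2*x*exp(-3*x)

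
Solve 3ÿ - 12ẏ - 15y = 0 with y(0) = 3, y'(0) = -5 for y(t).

y = -exp(5*t)/3 + 10*exp(-t)/3

Divide through by 3: y'' - 4y' - 5y = 0.
Characteristic equation r² - 4r - 5 = 0 factors as (r + 1)(r - 5) = 0, so r = -1, 5.
Hence y_h = C1*exp(-t) + C2*exp(5*t).
Apply the initial conditions: y(0) = C1 + C2 = 3 and y'(0) = -C1 + 5*C2 = -5. Solving gives C1 = 10/3, C2 = -1/3.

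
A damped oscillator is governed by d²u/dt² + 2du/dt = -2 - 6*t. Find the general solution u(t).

u = C2 + t/2 - 3*t**2/2 + C1*exp(-2*t)

Characteristic equation r² + 2r = 0 factors as (r + 2)r = 0, so r = -2, 0.
Hence u_h = C1*exp(-2*t) + C2.
Since 0 is a characteristic root (multiplicity 1), multiply the polynomial trial by t: try u_p = t*(A0 + A1*t). Substituting and matching coefficients of each power of t gives A0 = 1/2, A1 = -3/2, so u_p = t/2 - 3*t^2/2.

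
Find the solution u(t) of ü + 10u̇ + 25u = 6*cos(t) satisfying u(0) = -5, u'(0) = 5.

Characteristic equation r² + 10r + 25 = 0 has discriminant (10)² - 4·(25) = 0, so r = -5 is a repeated root.
Hence u_h = (C1 + C2*t)*exp(-5*t).
Try u_p = A*cos(t) + B*sin(t). Substituting and equating the coefficients of cos(t) and sin(t) gives A = 36/169, B = 15/169, so u_p = 15*sin(t)/169 + 36*cos(t)/169.
General solution: u = 15*sin(t)/169 + 36*cos(t)/169 + C1*exp(-5*t) + C2*t*exp(-5*t).
Apply the initial conditions: u(0) = 36/169 + C1 = -5 and u'(0) = 15/169 + C2 - 5*C1 = 5. Solving gives C1 = -881/169, C2 = -275/13.

u = -881*exp(-5*t)/169 + 15*sin(t)/169 + 36*cos(t)/169 - 275*t*exp(-5*t)/13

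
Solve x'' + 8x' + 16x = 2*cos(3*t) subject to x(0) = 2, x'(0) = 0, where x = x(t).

Characteristic equation r² + 8r + 16 = 0 has discriminant (8)² - 4·(16) = 0, so r = -4 is a repeated root.
Hence x_h = (C1 + C2*t)*exp(-4*t).
Try x_p = A*cos(3*t) + B*sin(3*t). Substituting and equating the coefficients of cos(3t) and sin(3t) gives A = 14/625, B = 48/625, so x_p = 14*cos(3*t)/625 + 48*sin(3*t)/625.
General solution: x = 14*cos(3*t)/625 + 48*sin(3*t)/625 + C1*exp(-4*t) + C2*t*exp(-4*t).
Apply the initial conditions: x(0) = 14/625 + C1 = 2 and x'(0) = 144/625 + C2 - 4*C1 = 0. Solving gives C1 = 1236/625, C2 = 192/25.

x = 14*cos(3*t)/625 + 48*sin(3*t)/625 + 1236*exp(-4*t)/625 + 192*t*exp(-4*t)/25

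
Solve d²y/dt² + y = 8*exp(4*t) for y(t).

Characteristic equation r² + 1 = 0 has discriminant (0)² - 4·(1) = -4 < 0, so r = ± i.
Hence y_h = C1*cos(t) + C2*sin(t).
Try y_p = A*exp(4*t). Substituting into the equation and dividing by exp(4*t) gives A = 8/17, so y_p = 8*exp(4*t)/17.

y = 8*exp(4*t)/17 + C1*cos(t) + C2*sin(t)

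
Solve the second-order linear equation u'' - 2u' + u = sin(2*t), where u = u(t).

u = -3*sin(2*t)/25 + 4*cos(2*t)/25 + C1*exp(t) + C2*t*exp(t)

Characteristic equation r² - 2r + 1 = 0 has discriminant (-2)² - 4·(1) = 0, so r = 1 is a repeated root.
Hence u_h = (C1 + C2*t)*exp(t).
Try u_p = A*cos(2*t) + B*sin(2*t). Substituting and equating the coefficients of cos(2t) and sin(2t) gives A = 4/25, B = -3/25, so u_p = -3*sin(2*t)/25 + 4*cos(2*t)/25.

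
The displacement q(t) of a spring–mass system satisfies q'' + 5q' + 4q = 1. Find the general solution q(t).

Characteristic equation r² + 5r + 4 = 0 factors as (r + 4)(r + 1) = 0, so r = -4, -1.
Hence q_h = C1*exp(-4*t) + C2*exp(-t).
For the particular solution try q_p = A0. Substituting and matching coefficients of each power of t gives A0 = 1/4, so q_p = 1/4.

q = 1/4 + C1*exp(-4*t) + C2*exp(-t)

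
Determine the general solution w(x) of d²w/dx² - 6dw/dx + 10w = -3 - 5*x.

Characteristic equation r² - 6r + 10 = 0 has discriminant (-6)² - 4·(10) = -4 < 0, so r = 3 ± i.
Hence w_h = C1*cos(x)*exp(3*x) + C2*exp(3*x)*sin(x).
For the particular solution try w_p = A0 + A1*x. Substituting and matching coefficients of each power of x gives A0 = -3/5, A1 = -1/2, so w_p = -3/5 - x/2.

w = -3/5 - x/2 + C1*cos(x)*exp(3*x) + C2*exp(3*x)*sin(x)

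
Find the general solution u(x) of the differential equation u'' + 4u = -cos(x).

u = -cos(x)/3 + C1*cos(2*x) + C2*sin(2*x)

Characteristic equation r² + 4 = 0 has discriminant (0)² - 4·(4) = -16 < 0, so r = ± 2i.
Hence u_h = C1*cos(2*x) + C2*sin(2*x).
Try u_p = A*cos(x) + B*sin(x). Substituting and equating the coefficients of cos(x) and sin(x) gives A = -1/3, B = 0, so u_p = -cos(x)/3.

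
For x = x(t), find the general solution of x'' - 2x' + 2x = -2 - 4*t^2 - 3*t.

x = -9/2 - 2*t**2 - 11*t/2 + C1*cos(t)*exp(t) + C2*exp(t)*sin(t)

Characteristic equation r² - 2r + 2 = 0 has discriminant (-2)² - 4·(2) = -4 < 0, so r = 1 ± i.
Hence x_h = C1*cos(t)*exp(t) + C2*exp(t)*sin(t).
For the particular solution try x_p = A0 + A1*t + A2*t^2. Substituting and matching coefficients of each power of t gives A0 = -9/2, A1 = -11/2, A2 = -2, so x_p = -9/2 - 2*t^2 - 11*t/2.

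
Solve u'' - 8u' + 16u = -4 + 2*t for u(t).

u = -3/16 + t/8 + C1*exp(4*t) + C2*t*exp(4*t)

Characteristic equation r² - 8r + 16 = 0 has discriminant (-8)² - 4·(16) = 0, so r = 4 is a repeated root.
Hence u_h = (C1 + C2*t)*exp(4*t).
For the particular solution try u_p = A0 + A1*t. Substituting and matching coefficients of each power of t gives A0 = -3/16, A1 = 1/8, so u_p = -3/16 + t/8.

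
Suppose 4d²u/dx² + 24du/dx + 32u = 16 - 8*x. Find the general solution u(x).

u = 11/16 - x/4 + C1*exp(-4*x) + C2*exp(-2*x)

Divide through by 4: u'' + 6u' + 8u = 4 - 2*x.
Characteristic equation r² + 6r + 8 = 0 factors as (r + 4)(r + 2) = 0, so r = -4, -2.
Hence u_h = C1*exp(-4*x) + C2*exp(-2*x).
For the particular solution try u_p = A0 + A1*x. Substituting and matching coefficients of each power of x gives A0 = 11/16, A1 = -1/4, so u_p = 11/16 - x/4.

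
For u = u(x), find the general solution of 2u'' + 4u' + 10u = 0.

Divide through by 2: u'' + 2u' + 5u = 0.
Characteristic equation r² + 2r + 5 = 0 has discriminant (2)² - 4·(5) = -16 < 0, so r = -1 ± 2i.
Hence u_h = C1*cos(2*x)*exp(-x) + C2*exp(-x)*sin(2*x).

u = C1*cos(2*x)*exp(-x) + C2*exp(-x)*sin(2*x)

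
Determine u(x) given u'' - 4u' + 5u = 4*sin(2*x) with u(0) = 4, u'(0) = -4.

u = 4*sin(2*x)/65 + 32*cos(2*x)/65 - 724*exp(2*x)*sin(x)/65 + 228*cos(x)*exp(2*x)/65

Characteristic equation r² - 4r + 5 = 0 has discriminant (-4)² - 4·(5) = -4 < 0, so r = 2 ± i.
Hence u_h = C1*cos(x)*exp(2*x) + C2*exp(2*x)*sin(x).
Try u_p = A*cos(2*x) + B*sin(2*x). Substituting and equating the coefficients of cos(2x) and sin(2x) gives A = 32/65, B = 4/65, so u_p = 4*sin(2*x)/65 + 32*cos(2*x)/65.
General solution: u = 4*sin(2*x)/65 + 32*cos(2*x)/65 + C1*cos(x)*exp(2*x) + C2*exp(2*x)*sin(x).
Apply the initial conditions: u(0) = 32/65 + C1 = 4 and u'(0) = 8/65 + C2 + 2*C1 = -4. Solving gives C1 = 228/65, C2 = -724/65.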